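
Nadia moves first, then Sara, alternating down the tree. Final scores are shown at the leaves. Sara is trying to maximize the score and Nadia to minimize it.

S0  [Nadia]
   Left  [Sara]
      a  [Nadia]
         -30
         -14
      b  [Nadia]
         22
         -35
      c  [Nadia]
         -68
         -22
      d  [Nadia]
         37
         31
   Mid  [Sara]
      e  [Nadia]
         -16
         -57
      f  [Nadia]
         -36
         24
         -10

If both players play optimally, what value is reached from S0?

-36

a (Nadia): min(-30, -14) = -30
b (Nadia): min(22, -35) = -35
c (Nadia): min(-68, -22) = -68
d (Nadia): min(37, 31) = 31
Left (Sara): max(-30, -35, -68, 31) = 31
e (Nadia): min(-16, -57) = -57
f (Nadia): min(-36, 24, -10) = -36
Mid (Sara): max(-57, -36) = -36
S0 (Nadia): min(31, -36) = -36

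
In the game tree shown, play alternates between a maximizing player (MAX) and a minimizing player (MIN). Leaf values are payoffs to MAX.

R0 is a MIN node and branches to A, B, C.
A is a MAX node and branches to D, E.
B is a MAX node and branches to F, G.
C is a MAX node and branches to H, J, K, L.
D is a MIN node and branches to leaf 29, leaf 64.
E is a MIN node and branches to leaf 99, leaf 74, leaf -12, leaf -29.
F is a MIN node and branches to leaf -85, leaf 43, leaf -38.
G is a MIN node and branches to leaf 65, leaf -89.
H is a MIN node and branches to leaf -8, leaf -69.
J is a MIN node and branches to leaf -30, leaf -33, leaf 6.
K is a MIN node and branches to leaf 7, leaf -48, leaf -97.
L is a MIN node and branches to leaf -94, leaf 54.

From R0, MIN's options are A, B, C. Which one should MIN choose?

D (MIN): min(29, 64) = 29
E (MIN): min(99, 74, -12, -29) = -29
A (MAX): max(29, -29) = 29
F (MIN): min(-85, 43, -38) = -85
G (MIN): min(65, -89) = -89
B (MAX): max(-85, -89) = -85
H (MIN): min(-8, -69) = -69
J (MIN): min(-30, -33, 6) = -33
K (MIN): min(7, -48, -97) = -97
L (MIN): min(-94, 54) = -94
C (MAX): max(-69, -33, -97, -94) = -33
R0 (MIN): min(29, -85, -33) = -85
MIN at R0 wants the lowest of {A=29, B=-85, C=-33}, so chooses B.

B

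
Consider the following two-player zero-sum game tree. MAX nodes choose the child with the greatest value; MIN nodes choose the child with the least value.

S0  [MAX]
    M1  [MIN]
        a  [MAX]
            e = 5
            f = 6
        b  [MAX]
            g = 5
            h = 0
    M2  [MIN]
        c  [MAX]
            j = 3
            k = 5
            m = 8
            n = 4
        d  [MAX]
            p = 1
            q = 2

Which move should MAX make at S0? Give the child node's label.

M1

a (MAX): max(5, 6) = 6
b (MAX): max(5, 0) = 5
M1 (MIN): min(6, 5) = 5
c (MAX): max(3, 5, 8, 4) = 8
d (MAX): max(1, 2) = 2
M2 (MIN): min(8, 2) = 2
S0 (MAX): max(5, 2) = 5
MAX at S0 wants the highest of {M1=5, M2=2}, so chooses M1.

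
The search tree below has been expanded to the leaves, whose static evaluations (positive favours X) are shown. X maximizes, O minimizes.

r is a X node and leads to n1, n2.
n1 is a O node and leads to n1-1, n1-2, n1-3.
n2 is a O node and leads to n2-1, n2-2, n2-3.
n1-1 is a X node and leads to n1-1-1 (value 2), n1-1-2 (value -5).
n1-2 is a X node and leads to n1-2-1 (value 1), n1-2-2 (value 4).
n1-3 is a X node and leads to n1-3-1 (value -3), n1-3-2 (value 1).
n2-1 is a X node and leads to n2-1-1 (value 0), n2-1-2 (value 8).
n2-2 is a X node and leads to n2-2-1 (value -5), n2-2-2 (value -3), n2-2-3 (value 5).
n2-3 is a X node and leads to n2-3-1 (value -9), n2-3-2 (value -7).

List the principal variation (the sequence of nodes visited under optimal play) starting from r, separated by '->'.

r -> n1 -> n1-3 -> n1-3-2

n1-1 (X): max(2, -5) = 2
n1-2 (X): max(1, 4) = 4
n1-3 (X): max(-3, 1) = 1
n1 (O): min(2, 4, 1) = 1
n2-1 (X): max(0, 8) = 8
n2-2 (X): max(-5, -3, 5) = 5
n2-3 (X): max(-9, -7) = -7
n2 (O): min(8, 5, -7) = -7
r (X): max(1, -7) = 1
At r, X picks n1 (highest: 1).
At n1, O picks n1-3 (lowest: 1).
At n1-3, X picks n1-3-2 (highest: 1).
Terminal value 1.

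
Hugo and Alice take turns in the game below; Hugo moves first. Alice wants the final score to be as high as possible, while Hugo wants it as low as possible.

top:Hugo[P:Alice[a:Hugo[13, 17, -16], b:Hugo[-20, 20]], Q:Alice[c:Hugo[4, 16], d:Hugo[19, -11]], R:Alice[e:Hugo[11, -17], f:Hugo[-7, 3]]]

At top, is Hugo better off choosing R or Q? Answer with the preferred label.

R

e (Hugo): min(11, -17) = -17
f (Hugo): min(-7, 3) = -7
R (Alice): max(-17, -7) = -7
c (Hugo): min(4, 16) = 4
d (Hugo): min(19, -11) = -11
Q (Alice): max(4, -11) = 4
Hugo prefers the lower value; R=-7, Q=4. R is better since -7 < 4.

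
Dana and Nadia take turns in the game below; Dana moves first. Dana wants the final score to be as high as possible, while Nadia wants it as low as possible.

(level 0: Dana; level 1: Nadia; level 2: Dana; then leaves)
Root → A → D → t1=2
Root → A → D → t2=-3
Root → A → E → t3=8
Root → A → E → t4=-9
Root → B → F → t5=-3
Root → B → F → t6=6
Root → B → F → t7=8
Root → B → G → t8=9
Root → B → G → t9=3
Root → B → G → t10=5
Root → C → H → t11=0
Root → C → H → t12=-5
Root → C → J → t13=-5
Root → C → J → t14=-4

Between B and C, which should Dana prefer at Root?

F (Dana): max(-3, 6, 8) = 8
G (Dana): max(9, 3, 5) = 9
B (Nadia): min(8, 9) = 8
H (Dana): max(0, -5) = 0
J (Dana): max(-5, -4) = -4
C (Nadia): min(0, -4) = -4
Dana prefers the higher value; B=8, C=-4. B is better since 8 > -4.

B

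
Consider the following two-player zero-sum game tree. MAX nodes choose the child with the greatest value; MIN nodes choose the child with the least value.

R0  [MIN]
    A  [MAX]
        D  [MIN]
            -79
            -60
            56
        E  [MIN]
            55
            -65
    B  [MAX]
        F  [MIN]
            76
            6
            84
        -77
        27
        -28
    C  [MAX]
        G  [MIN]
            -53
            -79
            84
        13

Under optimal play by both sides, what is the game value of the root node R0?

D (MIN): min(-79, -60, 56) = -79
E (MIN): min(55, -65) = -65
A (MAX): max(-79, -65) = -65
F (MIN): min(76, 6, 84) = 6
B (MAX): max(6, -77, 27, -28) = 27
G (MIN): min(-53, -79, 84) = -79
C (MAX): max(-79, 13) = 13
R0 (MIN): min(-65, 27, 13) = -65

-65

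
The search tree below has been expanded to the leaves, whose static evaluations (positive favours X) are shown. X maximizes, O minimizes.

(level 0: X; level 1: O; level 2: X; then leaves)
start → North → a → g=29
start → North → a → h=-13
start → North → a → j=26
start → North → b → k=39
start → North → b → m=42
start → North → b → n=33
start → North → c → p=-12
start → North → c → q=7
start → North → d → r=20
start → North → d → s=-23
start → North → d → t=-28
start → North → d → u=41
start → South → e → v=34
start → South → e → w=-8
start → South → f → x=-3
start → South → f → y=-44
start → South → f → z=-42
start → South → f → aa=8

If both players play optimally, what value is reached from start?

8

a (X): max(29, -13, 26) = 29
b (X): max(39, 42, 33) = 42
c (X): max(-12, 7) = 7
d (X): max(20, -23, -28, 41) = 41
North (O): min(29, 42, 7, 41) = 7
e (X): max(34, -8) = 34
f (X): max(-3, -44, -42, 8) = 8
South (O): min(34, 8) = 8
start (X): max(7, 8) = 8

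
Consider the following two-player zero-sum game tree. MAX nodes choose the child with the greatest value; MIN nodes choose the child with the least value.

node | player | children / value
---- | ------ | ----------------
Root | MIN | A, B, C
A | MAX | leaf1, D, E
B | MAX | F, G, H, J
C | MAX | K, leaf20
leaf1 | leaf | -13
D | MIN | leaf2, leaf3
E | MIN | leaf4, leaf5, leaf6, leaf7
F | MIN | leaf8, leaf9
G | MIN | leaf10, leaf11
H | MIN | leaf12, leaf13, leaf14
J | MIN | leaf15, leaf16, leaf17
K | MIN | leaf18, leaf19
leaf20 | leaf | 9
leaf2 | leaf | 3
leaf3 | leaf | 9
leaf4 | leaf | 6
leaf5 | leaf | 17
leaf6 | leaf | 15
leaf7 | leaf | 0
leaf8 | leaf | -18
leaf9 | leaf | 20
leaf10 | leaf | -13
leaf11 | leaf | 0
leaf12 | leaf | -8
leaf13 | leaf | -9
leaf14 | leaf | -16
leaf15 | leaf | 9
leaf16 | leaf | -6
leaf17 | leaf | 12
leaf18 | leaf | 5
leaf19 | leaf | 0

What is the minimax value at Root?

D (MIN): min(3, 9) = 3
E (MIN): min(6, 17, 15, 0) = 0
A (MAX): max(-13, 3, 0) = 3
F (MIN): min(-18, 20) = -18
G (MIN): min(-13, 0) = -13
H (MIN): min(-8, -9, -16) = -16
J (MIN): min(9, -6, 12) = -6
B (MAX): max(-18, -13, -16, -6) = -6
K (MIN): min(5, 0) = 0
C (MAX): max(0, 9) = 9
Root (MIN): min(3, -6, 9) = -6

-6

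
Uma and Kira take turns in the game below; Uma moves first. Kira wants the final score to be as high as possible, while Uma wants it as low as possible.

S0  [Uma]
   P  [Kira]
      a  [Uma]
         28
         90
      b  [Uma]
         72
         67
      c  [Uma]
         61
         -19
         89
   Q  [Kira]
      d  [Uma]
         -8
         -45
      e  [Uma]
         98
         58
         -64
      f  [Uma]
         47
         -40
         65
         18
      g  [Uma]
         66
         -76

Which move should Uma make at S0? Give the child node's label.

Q

a (Uma): min(28, 90) = 28
b (Uma): min(72, 67) = 67
c (Uma): min(61, -19, 89) = -19
P (Kira): max(28, 67, -19) = 67
d (Uma): min(-8, -45) = -45
e (Uma): min(98, 58, -64) = -64
f (Uma): min(47, -40, 65, 18) = -40
g (Uma): min(66, -76) = -76
Q (Kira): max(-45, -64, -40, -76) = -40
S0 (Uma): min(67, -40) = -40
Uma at S0 wants the lowest of {P=67, Q=-40}, so chooses Q.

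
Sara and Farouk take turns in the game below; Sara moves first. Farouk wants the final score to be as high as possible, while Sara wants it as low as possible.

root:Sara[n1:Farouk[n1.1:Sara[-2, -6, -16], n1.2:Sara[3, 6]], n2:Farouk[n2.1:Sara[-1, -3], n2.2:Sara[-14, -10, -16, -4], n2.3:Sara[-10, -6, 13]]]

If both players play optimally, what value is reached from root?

n1.1 (Sara): min(-2, -6, -16) = -16
n1.2 (Sara): min(3, 6) = 3
n1 (Farouk): max(-16, 3) = 3
n2.1 (Sara): min(-1, -3) = -3
n2.2 (Sara): min(-14, -10, -16, -4) = -16
n2.3 (Sara): min(-10, -6, 13) = -10
n2 (Farouk): max(-3, -16, -10) = -3
root (Sara): min(3, -3) = -3

-3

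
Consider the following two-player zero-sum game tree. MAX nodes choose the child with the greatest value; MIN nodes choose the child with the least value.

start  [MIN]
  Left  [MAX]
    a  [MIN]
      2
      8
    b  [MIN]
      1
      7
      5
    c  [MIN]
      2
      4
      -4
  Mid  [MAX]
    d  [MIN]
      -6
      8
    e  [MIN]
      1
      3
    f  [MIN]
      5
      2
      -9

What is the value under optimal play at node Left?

a (MIN): min(2, 8) = 2
b (MIN): min(1, 7, 5) = 1
c (MIN): min(2, 4, -4) = -4
Left (MAX): max(2, 1, -4) = 2

2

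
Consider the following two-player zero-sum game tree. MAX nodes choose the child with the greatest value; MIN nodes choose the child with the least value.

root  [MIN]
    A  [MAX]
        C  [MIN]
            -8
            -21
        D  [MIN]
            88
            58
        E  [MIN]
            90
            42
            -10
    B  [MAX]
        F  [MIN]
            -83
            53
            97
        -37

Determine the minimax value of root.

-37

C (MIN): min(-8, -21) = -21
D (MIN): min(88, 58) = 58
E (MIN): min(90, 42, -10) = -10
A (MAX): max(-21, 58, -10) = 58
F (MIN): min(-83, 53, 97) = -83
B (MAX): max(-83, -37) = -37
root (MIN): min(58, -37) = -37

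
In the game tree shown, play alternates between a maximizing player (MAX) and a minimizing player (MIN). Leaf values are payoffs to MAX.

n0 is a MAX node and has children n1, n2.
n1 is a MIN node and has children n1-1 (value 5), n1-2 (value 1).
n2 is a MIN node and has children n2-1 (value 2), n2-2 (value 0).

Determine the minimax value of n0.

1

n1 (MIN): min(5, 1) = 1
n2 (MIN): min(2, 0) = 0
n0 (MAX): max(1, 0) = 1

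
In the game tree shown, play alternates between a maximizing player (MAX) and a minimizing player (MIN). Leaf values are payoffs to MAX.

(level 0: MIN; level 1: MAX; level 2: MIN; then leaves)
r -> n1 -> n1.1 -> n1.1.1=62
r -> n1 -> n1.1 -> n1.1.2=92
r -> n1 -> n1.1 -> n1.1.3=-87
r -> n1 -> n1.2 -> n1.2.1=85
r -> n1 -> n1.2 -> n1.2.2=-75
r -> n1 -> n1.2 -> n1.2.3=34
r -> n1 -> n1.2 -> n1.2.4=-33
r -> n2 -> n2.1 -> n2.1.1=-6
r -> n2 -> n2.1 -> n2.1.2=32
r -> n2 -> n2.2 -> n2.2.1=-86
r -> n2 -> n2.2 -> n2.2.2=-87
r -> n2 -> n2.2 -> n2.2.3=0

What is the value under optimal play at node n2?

-6

n2.1 (MIN): min(-6, 32) = -6
n2.2 (MIN): min(-86, -87, 0) = -87
n2 (MAX): max(-6, -87) = -6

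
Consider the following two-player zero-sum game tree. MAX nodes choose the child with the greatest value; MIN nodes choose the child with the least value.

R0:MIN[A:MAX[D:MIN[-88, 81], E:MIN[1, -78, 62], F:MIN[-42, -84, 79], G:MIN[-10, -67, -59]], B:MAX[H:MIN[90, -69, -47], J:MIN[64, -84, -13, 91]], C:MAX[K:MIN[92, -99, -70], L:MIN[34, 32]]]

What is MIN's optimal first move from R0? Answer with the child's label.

B

D (MIN): min(-88, 81) = -88
E (MIN): min(1, -78, 62) = -78
F (MIN): min(-42, -84, 79) = -84
G (MIN): min(-10, -67, -59) = -67
A (MAX): max(-88, -78, -84, -67) = -67
H (MIN): min(90, -69, -47) = -69
J (MIN): min(64, -84, -13, 91) = -84
B (MAX): max(-69, -84) = -69
K (MIN): min(92, -99, -70) = -99
L (MIN): min(34, 32) = 32
C (MAX): max(-99, 32) = 32
R0 (MIN): min(-67, -69, 32) = -69
MIN at R0 wants the lowest of {A=-67, B=-69, C=32}, so chooses B.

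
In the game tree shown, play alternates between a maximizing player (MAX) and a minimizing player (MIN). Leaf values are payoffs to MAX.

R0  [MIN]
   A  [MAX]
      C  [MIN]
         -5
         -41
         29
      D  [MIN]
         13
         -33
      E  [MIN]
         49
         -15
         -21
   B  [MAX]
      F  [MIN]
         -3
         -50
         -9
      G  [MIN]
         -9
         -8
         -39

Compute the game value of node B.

F (MIN): min(-3, -50, -9) = -50
G (MIN): min(-9, -8, -39) = -39
B (MAX): max(-50, -39) = -39

-39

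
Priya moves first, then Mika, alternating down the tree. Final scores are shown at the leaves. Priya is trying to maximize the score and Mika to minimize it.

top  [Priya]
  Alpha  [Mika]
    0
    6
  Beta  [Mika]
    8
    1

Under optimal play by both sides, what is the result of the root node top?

Alpha (Mika): min(0, 6) = 0
Beta (Mika): min(8, 1) = 1
top (Priya): max(0, 1) = 1

1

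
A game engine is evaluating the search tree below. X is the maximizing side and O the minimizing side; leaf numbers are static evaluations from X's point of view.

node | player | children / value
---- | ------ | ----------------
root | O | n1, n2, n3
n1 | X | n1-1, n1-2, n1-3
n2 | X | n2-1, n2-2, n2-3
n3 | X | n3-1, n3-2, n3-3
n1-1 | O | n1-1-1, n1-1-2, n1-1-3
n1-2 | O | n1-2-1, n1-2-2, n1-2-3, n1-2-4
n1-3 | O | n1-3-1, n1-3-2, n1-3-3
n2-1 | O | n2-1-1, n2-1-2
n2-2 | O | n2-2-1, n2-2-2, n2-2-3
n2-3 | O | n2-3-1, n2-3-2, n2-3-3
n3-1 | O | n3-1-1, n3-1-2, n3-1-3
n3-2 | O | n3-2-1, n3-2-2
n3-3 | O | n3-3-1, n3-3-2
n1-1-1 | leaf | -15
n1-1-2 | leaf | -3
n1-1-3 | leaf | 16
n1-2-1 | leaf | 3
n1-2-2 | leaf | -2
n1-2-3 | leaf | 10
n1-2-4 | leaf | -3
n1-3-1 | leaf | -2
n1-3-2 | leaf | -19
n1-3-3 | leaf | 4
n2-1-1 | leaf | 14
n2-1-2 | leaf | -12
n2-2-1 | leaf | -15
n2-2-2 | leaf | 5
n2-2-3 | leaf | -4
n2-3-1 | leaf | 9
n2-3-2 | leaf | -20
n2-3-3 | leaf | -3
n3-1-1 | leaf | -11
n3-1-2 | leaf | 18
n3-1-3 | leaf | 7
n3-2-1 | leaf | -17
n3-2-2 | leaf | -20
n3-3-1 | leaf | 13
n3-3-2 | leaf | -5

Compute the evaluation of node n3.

n3-1 (O): min(-11, 18, 7) = -11
n3-2 (O): min(-17, -20) = -20
n3-3 (O): min(13, -5) = -5
n3 (X): max(-11, -20, -5) = -5

-5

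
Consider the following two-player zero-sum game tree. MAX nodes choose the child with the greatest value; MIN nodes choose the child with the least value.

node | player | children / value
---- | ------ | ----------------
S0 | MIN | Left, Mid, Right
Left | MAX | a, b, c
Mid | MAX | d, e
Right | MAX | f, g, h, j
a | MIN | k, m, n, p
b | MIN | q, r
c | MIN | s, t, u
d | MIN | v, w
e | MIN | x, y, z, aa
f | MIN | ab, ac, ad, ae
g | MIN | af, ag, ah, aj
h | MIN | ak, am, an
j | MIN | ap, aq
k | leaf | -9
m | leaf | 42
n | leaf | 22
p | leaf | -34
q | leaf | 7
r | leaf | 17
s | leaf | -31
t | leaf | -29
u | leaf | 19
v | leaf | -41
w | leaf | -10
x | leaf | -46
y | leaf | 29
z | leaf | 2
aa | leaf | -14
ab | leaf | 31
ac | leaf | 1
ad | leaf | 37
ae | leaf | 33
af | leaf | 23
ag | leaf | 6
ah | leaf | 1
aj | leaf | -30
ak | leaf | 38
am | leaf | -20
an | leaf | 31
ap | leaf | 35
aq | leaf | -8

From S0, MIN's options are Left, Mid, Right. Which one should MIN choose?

Mid

a (MIN): min(-9, 42, 22, -34) = -34
b (MIN): min(7, 17) = 7
c (MIN): min(-31, -29, 19) = -31
Left (MAX): max(-34, 7, -31) = 7
d (MIN): min(-41, -10) = -41
e (MIN): min(-46, 29, 2, -14) = -46
Mid (MAX): max(-41, -46) = -41
f (MIN): min(31, 1, 37, 33) = 1
g (MIN): min(23, 6, 1, -30) = -30
h (MIN): min(38, -20, 31) = -20
j (MIN): min(35, -8) = -8
Right (MAX): max(1, -30, -20, -8) = 1
S0 (MIN): min(7, -41, 1) = -41
MIN at S0 wants the lowest of {Left=7, Mid=-41, Right=1}, so chooses Mid.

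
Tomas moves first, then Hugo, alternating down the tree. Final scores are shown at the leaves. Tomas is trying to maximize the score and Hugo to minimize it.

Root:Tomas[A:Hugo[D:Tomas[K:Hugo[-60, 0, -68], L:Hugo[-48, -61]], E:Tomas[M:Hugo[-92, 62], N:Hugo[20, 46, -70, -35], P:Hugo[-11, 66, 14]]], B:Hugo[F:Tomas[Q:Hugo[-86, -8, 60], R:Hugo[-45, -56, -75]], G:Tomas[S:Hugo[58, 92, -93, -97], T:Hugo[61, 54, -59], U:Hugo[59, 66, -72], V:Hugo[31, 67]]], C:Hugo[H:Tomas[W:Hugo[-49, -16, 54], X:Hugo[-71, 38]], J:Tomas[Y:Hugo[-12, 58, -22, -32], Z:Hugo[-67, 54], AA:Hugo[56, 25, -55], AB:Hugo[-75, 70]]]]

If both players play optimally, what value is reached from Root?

-49

K (Hugo): min(-60, 0, -68) = -68
L (Hugo): min(-48, -61) = -61
D (Tomas): max(-68, -61) = -61
M (Hugo): min(-92, 62) = -92
N (Hugo): min(20, 46, -70, -35) = -70
P (Hugo): min(-11, 66, 14) = -11
E (Tomas): max(-92, -70, -11) = -11
A (Hugo): min(-61, -11) = -61
Q (Hugo): min(-86, -8, 60) = -86
R (Hugo): min(-45, -56, -75) = -75
F (Tomas): max(-86, -75) = -75
S (Hugo): min(58, 92, -93, -97) = -97
T (Hugo): min(61, 54, -59) = -59
U (Hugo): min(59, 66, -72) = -72
V (Hugo): min(31, 67) = 31
G (Tomas): max(-97, -59, -72, 31) = 31
B (Hugo): min(-75, 31) = -75
W (Hugo): min(-49, -16, 54) = -49
X (Hugo): min(-71, 38) = -71
H (Tomas): max(-49, -71) = -49
Y (Hugo): min(-12, 58, -22, -32) = -32
Z (Hugo): min(-67, 54) = -67
AA (Hugo): min(56, 25, -55) = -55
AB (Hugo): min(-75, 70) = -75
J (Tomas): max(-32, -67, -55, -75) = -32
C (Hugo): min(-49, -32) = -49
Root (Tomas): max(-61, -75, -49) = -49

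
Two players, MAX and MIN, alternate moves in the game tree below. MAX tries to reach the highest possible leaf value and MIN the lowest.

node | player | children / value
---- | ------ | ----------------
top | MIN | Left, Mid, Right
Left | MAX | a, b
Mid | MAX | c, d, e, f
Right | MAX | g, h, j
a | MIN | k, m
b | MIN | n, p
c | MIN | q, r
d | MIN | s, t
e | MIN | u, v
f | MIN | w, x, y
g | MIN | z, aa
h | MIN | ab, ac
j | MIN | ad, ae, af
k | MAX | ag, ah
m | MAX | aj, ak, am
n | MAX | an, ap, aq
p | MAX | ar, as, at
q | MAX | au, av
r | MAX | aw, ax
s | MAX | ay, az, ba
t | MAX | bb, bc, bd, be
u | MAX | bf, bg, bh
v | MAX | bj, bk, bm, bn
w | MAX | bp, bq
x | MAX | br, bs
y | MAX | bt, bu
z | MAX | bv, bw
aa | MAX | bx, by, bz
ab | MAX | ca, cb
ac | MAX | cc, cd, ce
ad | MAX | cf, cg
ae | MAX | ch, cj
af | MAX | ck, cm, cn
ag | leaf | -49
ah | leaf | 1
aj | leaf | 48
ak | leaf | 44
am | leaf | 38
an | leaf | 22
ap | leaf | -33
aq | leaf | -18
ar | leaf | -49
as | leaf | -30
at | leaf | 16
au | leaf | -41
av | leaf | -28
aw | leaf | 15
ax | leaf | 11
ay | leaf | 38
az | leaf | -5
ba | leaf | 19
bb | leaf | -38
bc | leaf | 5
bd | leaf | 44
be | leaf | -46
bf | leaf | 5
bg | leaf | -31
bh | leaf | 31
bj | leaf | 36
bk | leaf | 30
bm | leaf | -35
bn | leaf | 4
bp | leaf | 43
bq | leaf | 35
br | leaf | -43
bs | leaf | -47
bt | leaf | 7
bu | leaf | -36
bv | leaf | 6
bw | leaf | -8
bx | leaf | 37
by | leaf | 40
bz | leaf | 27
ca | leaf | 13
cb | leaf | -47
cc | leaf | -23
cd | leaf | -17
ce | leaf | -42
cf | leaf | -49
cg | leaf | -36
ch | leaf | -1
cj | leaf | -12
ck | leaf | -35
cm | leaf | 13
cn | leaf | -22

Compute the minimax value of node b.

16

n (MAX): max(22, -33, -18) = 22
p (MAX): max(-49, -30, 16) = 16
b (MIN): min(22, 16) = 16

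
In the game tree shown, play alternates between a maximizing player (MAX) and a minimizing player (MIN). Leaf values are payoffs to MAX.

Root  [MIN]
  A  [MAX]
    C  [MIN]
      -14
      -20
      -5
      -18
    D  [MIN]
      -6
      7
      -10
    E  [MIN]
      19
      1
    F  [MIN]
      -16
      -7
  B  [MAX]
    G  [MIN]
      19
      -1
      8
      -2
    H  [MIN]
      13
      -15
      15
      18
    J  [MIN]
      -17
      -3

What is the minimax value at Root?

-2

C (MIN): min(-14, -20, -5, -18) = -20
D (MIN): min(-6, 7, -10) = -10
E (MIN): min(19, 1) = 1
F (MIN): min(-16, -7) = -16
A (MAX): max(-20, -10, 1, -16) = 1
G (MIN): min(19, -1, 8, -2) = -2
H (MIN): min(13, -15, 15, 18) = -15
J (MIN): min(-17, -3) = -17
B (MAX): max(-2, -15, -17) = -2
Root (MIN): min(1, -2) = -2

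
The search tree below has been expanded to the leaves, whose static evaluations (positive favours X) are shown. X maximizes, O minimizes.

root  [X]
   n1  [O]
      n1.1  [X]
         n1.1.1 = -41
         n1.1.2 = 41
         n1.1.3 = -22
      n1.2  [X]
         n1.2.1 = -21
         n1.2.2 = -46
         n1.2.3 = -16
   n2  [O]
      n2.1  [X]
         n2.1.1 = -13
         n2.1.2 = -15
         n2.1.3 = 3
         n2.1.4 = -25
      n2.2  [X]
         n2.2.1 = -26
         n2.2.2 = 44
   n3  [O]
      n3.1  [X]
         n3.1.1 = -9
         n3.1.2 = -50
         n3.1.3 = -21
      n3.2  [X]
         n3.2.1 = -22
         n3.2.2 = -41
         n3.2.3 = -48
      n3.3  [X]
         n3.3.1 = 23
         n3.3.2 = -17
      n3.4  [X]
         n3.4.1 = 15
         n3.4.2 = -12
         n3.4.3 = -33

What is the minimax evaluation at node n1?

-16

n1.1 (X): max(-41, 41, -22) = 41
n1.2 (X): max(-21, -46, -16) = -16
n1 (O): min(41, -16) = -16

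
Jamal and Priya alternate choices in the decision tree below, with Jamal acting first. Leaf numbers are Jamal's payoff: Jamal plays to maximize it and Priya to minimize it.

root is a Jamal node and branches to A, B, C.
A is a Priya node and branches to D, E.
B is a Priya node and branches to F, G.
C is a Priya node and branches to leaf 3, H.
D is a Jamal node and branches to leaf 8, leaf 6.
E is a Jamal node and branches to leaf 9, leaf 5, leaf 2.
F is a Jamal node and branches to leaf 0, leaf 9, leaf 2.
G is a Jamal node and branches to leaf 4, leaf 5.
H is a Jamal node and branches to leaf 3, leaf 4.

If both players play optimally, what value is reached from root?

8

D (Jamal): max(8, 6) = 8
E (Jamal): max(9, 5, 2) = 9
A (Priya): min(8, 9) = 8
F (Jamal): max(0, 9, 2) = 9
G (Jamal): max(4, 5) = 5
B (Priya): min(9, 5) = 5
H (Jamal): max(3, 4) = 4
C (Priya): min(3, 4) = 3
root (Jamal): max(8, 5, 3) = 8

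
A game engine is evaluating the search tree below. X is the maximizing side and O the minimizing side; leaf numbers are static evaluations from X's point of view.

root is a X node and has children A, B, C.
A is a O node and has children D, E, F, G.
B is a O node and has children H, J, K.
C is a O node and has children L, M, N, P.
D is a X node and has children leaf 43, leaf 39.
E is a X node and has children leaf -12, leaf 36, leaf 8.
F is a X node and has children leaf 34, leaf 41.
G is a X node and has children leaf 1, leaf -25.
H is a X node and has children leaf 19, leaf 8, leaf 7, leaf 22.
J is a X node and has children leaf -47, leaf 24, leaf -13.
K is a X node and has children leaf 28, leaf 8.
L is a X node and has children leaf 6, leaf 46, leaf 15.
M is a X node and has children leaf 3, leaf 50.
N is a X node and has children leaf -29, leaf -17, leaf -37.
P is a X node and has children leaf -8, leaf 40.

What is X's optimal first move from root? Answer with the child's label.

D (X): max(43, 39) = 43
E (X): max(-12, 36, 8) = 36
F (X): max(34, 41) = 41
G (X): max(1, -25) = 1
A (O): min(43, 36, 41, 1) = 1
H (X): max(19, 8, 7, 22) = 22
J (X): max(-47, 24, -13) = 24
K (X): max(28, 8) = 28
B (O): min(22, 24, 28) = 22
L (X): max(6, 46, 15) = 46
M (X): max(3, 50) = 50
N (X): max(-29, -17, -37) = -17
P (X): max(-8, 40) = 40
C (O): min(46, 50, -17, 40) = -17
root (X): max(1, 22, -17) = 22
X at root wants the highest of {A=1, B=22, C=-17}, so chooses B.

B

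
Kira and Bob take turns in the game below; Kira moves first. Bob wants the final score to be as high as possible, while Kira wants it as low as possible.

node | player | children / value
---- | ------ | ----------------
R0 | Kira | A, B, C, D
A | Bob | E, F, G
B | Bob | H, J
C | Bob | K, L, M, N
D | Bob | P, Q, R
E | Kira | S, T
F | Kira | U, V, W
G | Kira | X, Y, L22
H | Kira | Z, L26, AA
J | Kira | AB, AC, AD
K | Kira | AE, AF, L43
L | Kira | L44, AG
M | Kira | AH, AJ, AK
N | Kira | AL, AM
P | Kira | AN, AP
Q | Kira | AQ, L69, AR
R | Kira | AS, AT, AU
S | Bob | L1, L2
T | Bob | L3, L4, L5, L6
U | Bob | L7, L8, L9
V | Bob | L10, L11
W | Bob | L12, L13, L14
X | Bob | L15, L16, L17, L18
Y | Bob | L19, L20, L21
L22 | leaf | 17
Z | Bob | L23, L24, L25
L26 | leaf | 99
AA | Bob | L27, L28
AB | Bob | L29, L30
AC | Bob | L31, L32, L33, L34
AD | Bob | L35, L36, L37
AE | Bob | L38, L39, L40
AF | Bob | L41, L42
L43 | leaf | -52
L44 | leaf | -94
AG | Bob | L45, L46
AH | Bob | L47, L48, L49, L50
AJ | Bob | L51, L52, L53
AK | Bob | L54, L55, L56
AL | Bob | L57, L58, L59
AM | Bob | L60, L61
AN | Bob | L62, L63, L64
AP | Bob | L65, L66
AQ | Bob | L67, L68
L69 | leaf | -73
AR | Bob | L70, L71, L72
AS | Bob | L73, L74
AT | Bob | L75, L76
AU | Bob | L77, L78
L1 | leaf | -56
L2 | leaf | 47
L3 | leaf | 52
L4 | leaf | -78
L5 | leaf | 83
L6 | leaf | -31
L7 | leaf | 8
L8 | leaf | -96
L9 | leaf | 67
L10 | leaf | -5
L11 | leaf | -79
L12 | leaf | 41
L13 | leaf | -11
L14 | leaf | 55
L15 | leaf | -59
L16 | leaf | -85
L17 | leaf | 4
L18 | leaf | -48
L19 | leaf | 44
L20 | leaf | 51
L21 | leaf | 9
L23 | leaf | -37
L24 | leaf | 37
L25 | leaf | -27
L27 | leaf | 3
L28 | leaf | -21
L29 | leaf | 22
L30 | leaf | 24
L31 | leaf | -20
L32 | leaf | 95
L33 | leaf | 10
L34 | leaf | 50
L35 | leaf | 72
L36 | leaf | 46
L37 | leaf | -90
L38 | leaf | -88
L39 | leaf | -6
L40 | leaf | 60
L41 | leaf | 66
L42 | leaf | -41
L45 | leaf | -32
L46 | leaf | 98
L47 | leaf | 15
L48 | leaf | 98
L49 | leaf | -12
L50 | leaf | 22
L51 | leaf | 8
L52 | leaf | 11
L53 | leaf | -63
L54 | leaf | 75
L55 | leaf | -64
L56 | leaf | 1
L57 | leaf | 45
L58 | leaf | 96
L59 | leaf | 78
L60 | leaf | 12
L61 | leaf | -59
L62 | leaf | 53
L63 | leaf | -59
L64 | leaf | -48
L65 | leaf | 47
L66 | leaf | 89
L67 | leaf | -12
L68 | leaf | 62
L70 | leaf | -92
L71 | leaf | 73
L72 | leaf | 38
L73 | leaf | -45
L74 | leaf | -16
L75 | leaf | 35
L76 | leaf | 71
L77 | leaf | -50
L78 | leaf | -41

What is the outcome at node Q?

-73

AQ (Bob): max(-12, 62) = 62
AR (Bob): max(-92, 73, 38) = 73
Q (Kira): min(62, -73, 73) = -73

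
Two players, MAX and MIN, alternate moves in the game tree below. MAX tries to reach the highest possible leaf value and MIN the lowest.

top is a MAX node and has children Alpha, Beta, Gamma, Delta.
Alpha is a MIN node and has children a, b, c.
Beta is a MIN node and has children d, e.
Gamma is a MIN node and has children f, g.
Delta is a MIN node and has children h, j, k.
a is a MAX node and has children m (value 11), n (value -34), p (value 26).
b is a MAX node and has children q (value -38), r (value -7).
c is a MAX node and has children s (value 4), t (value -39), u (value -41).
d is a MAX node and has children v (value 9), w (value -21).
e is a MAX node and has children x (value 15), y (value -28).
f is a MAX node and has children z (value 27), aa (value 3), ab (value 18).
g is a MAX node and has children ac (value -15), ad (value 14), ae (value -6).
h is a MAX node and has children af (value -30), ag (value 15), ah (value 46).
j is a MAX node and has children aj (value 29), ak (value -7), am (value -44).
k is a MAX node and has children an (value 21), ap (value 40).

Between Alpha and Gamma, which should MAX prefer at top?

a (MAX): max(11, -34, 26) = 26
b (MAX): max(-38, -7) = -7
c (MAX): max(4, -39, -41) = 4
Alpha (MIN): min(26, -7, 4) = -7
f (MAX): max(27, 3, 18) = 27
g (MAX): max(-15, 14, -6) = 14
Gamma (MIN): min(27, 14) = 14
MAX prefers the higher value; Alpha=-7, Gamma=14. Gamma is better since 14 > -7.

Gamma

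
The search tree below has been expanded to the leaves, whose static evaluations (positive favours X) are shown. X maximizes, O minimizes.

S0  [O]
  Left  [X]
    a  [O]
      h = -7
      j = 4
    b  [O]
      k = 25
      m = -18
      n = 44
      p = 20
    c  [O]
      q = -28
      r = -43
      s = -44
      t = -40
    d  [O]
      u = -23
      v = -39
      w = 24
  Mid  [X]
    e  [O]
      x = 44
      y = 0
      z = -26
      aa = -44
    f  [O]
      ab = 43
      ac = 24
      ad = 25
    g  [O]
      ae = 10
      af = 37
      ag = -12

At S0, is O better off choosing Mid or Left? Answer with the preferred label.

e (O): min(44, 0, -26, -44) = -44
f (O): min(43, 24, 25) = 24
g (O): min(10, 37, -12) = -12
Mid (X): max(-44, 24, -12) = 24
a (O): min(-7, 4) = -7
b (O): min(25, -18, 44, 20) = -18
c (O): min(-28, -43, -44, -40) = -44
d (O): min(-23, -39, 24) = -39
Left (X): max(-7, -18, -44, -39) = -7
O prefers the lower value; Mid=24, Left=-7. Left is better since -7 < 24.

Left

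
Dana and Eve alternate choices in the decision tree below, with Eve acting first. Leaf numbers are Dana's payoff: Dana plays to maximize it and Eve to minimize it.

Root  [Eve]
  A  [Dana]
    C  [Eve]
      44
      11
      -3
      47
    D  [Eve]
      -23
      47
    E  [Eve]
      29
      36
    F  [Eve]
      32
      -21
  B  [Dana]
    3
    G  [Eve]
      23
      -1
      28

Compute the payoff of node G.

G (Eve): min(23, -1, 28) = -1

-1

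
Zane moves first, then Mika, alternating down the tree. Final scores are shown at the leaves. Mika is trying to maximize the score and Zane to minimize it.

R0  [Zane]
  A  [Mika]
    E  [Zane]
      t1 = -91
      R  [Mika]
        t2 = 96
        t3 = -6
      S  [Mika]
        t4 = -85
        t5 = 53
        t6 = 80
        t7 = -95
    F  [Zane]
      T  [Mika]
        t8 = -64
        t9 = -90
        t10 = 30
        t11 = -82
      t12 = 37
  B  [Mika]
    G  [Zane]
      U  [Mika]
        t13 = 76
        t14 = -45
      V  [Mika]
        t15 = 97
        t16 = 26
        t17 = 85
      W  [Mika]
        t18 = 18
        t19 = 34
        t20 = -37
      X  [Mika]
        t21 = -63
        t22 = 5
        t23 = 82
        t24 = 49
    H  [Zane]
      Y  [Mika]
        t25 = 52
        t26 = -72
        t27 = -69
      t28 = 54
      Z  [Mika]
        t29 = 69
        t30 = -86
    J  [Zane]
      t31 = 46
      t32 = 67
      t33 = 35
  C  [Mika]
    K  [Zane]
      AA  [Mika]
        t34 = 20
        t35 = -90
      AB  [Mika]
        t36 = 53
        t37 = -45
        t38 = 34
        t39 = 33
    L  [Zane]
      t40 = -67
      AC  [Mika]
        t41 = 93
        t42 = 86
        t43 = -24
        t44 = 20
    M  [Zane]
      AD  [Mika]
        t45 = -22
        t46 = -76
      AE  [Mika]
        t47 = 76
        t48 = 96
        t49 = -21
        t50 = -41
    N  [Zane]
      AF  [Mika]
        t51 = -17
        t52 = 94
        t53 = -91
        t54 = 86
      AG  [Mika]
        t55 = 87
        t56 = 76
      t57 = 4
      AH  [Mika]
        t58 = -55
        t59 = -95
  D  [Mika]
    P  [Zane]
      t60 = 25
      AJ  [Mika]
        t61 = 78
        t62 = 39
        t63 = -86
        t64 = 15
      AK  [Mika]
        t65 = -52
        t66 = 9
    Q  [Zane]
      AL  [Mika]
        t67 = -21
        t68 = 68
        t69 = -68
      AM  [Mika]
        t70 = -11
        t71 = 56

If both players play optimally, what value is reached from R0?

R (Mika): max(96, -6) = 96
S (Mika): max(-85, 53, 80, -95) = 80
E (Zane): min(-91, 96, 80) = -91
T (Mika): max(-64, -90, 30, -82) = 30
F (Zane): min(30, 37) = 30
A (Mika): max(-91, 30) = 30
U (Mika): max(76, -45) = 76
V (Mika): max(97, 26, 85) = 97
W (Mika): max(18, 34, -37) = 34
X (Mika): max(-63, 5, 82, 49) = 82
G (Zane): min(76, 97, 34, 82) = 34
Y (Mika): max(52, -72, -69) = 52
Z (Mika): max(69, -86) = 69
H (Zane): min(52, 54, 69) = 52
J (Zane): min(46, 67, 35) = 35
B (Mika): max(34, 52, 35) = 52
AA (Mika): max(20, -90) = 20
AB (Mika): max(53, -45, 34, 33) = 53
K (Zane): min(20, 53) = 20
AC (Mika): max(93, 86, -24, 20) = 93
L (Zane): min(-67, 93) = -67
AD (Mika): max(-22, -76) = -22
AE (Mika): max(76, 96, -21, -41) = 96
M (Zane): min(-22, 96) = -22
AF (Mika): max(-17, 94, -91, 86) = 94
AG (Mika): max(87, 76) = 87
AH (Mika): max(-55, -95) = -55
N (Zane): min(94, 87, 4, -55) = -55
C (Mika): max(20, -67, -22, -55) = 20
AJ (Mika): max(78, 39, -86, 15) = 78
AK (Mika): max(-52, 9) = 9
P (Zane): min(25, 78, 9) = 9
AL (Mika): max(-21, 68, -68) = 68
AM (Mika): max(-11, 56) = 56
Q (Zane): min(68, 56) = 56
D (Mika): max(9, 56) = 56
R0 (Zane): min(30, 52, 20, 56) = 20

20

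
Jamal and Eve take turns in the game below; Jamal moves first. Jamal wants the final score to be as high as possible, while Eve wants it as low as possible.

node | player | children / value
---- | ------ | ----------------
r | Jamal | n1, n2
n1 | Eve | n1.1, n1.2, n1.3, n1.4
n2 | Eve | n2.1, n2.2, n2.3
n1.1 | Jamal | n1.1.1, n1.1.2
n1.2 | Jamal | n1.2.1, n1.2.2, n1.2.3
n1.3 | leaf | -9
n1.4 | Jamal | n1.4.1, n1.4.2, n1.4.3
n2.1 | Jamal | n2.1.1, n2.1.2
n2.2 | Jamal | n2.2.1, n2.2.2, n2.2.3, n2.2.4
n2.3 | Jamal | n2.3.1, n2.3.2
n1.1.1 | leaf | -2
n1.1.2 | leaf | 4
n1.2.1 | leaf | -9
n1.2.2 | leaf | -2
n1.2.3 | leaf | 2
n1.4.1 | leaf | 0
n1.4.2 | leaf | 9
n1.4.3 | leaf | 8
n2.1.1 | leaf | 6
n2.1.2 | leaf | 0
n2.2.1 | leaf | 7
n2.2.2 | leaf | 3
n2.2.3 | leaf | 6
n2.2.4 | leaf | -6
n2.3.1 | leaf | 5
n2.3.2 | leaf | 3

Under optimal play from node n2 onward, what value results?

n2.1 (Jamal): max(6, 0) = 6
n2.2 (Jamal): max(7, 3, 6, -6) = 7
n2.3 (Jamal): max(5, 3) = 5
n2 (Eve): min(6, 7, 5) = 5

5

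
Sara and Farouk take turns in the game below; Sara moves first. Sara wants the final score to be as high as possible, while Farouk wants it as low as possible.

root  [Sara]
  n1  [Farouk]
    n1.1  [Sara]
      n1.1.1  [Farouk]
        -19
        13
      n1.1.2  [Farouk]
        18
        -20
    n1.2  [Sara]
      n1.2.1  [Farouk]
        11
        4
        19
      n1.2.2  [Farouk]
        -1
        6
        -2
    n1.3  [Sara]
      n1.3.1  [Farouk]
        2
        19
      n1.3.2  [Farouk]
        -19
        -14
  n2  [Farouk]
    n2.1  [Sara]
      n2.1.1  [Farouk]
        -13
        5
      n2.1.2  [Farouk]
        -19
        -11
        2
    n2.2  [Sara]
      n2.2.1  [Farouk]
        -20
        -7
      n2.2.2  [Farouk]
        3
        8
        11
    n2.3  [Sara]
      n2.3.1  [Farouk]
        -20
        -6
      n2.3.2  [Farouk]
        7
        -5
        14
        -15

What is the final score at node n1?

-19

n1.1.1 (Farouk): min(-19, 13) = -19
n1.1.2 (Farouk): min(18, -20) = -20
n1.1 (Sara): max(-19, -20) = -19
n1.2.1 (Farouk): min(11, 4, 19) = 4
n1.2.2 (Farouk): min(-1, 6, -2) = -2
n1.2 (Sara): max(4, -2) = 4
n1.3.1 (Farouk): min(2, 19) = 2
n1.3.2 (Farouk): min(-19, -14) = -19
n1.3 (Sara): max(2, -19) = 2
n1 (Farouk): min(-19, 4, 2) = -19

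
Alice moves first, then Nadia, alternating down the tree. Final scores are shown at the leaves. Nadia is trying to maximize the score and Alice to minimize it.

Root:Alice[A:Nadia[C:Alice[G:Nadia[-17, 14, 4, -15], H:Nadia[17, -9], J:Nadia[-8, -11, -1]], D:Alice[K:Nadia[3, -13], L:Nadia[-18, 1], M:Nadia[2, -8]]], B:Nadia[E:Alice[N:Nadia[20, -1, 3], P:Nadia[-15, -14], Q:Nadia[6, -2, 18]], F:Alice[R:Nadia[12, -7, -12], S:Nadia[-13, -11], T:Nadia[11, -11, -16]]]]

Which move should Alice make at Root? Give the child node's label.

B

G (Nadia): max(-17, 14, 4, -15) = 14
H (Nadia): max(17, -9) = 17
J (Nadia): max(-8, -11, -1) = -1
C (Alice): min(14, 17, -1) = -1
K (Nadia): max(3, -13) = 3
L (Nadia): max(-18, 1) = 1
M (Nadia): max(2, -8) = 2
D (Alice): min(3, 1, 2) = 1
A (Nadia): max(-1, 1) = 1
N (Nadia): max(20, -1, 3) = 20
P (Nadia): max(-15, -14) = -14
Q (Nadia): max(6, -2, 18) = 18
E (Alice): min(20, -14, 18) = -14
R (Nadia): max(12, -7, -12) = 12
S (Nadia): max(-13, -11) = -11
T (Nadia): max(11, -11, -16) = 11
F (Alice): min(12, -11, 11) = -11
B (Nadia): max(-14, -11) = -11
Root (Alice): min(1, -11) = -11
Alice at Root wants the lowest of {A=1, B=-11}, so chooses B.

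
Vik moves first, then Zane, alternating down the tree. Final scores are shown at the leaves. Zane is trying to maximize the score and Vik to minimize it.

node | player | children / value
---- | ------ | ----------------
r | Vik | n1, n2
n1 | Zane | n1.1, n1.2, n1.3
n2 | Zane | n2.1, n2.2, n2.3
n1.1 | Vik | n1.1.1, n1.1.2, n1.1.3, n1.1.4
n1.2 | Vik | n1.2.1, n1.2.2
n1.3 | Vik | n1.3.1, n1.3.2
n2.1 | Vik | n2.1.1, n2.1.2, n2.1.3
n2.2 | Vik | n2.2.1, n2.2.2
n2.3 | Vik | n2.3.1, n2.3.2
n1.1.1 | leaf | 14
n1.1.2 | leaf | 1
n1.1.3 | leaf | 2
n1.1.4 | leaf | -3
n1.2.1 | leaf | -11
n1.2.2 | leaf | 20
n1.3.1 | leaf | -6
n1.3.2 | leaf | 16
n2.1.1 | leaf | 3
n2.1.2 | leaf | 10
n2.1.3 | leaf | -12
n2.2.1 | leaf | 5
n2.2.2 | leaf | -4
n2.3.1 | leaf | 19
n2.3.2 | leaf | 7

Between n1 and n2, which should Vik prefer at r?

n1.1 (Vik): min(14, 1, 2, -3) = -3
n1.2 (Vik): min(-11, 20) = -11
n1.3 (Vik): min(-6, 16) = -6
n1 (Zane): max(-3, -11, -6) = -3
n2.1 (Vik): min(3, 10, -12) = -12
n2.2 (Vik): min(5, -4) = -4
n2.3 (Vik): min(19, 7) = 7
n2 (Zane): max(-12, -4, 7) = 7
Vik prefers the lower value; n1=-3, n2=7. n1 is better since -3 < 7.

n1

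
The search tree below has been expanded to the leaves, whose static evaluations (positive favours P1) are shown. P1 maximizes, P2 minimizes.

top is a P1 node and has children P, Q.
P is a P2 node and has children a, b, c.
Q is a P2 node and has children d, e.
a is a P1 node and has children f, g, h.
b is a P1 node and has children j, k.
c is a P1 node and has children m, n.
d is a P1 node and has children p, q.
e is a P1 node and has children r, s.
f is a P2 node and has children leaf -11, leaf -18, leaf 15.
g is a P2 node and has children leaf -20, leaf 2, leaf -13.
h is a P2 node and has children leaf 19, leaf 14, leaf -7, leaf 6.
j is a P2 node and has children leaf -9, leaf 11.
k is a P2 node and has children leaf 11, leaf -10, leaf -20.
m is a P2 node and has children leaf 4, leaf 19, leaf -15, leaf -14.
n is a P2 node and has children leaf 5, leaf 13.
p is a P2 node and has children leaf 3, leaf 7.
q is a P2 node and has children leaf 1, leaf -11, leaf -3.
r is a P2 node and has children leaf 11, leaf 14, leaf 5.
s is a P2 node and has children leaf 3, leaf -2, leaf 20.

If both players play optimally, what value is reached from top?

f (P2): min(-11, -18, 15) = -18
g (P2): min(-20, 2, -13) = -20
h (P2): min(19, 14, -7, 6) = -7
a (P1): max(-18, -20, -7) = -7
j (P2): min(-9, 11) = -9
k (P2): min(11, -10, -20) = -20
b (P1): max(-9, -20) = -9
m (P2): min(4, 19, -15, -14) = -15
n (P2): min(5, 13) = 5
c (P1): max(-15, 5) = 5
P (P2): min(-7, -9, 5) = -9
p (P2): min(3, 7) = 3
q (P2): min(1, -11, -3) = -11
d (P1): max(3, -11) = 3
r (P2): min(11, 14, 5) = 5
s (P2): min(3, -2, 20) = -2
e (P1): max(5, -2) = 5
Q (P2): min(3, 5) = 3
top (P1): max(-9, 3) = 3

3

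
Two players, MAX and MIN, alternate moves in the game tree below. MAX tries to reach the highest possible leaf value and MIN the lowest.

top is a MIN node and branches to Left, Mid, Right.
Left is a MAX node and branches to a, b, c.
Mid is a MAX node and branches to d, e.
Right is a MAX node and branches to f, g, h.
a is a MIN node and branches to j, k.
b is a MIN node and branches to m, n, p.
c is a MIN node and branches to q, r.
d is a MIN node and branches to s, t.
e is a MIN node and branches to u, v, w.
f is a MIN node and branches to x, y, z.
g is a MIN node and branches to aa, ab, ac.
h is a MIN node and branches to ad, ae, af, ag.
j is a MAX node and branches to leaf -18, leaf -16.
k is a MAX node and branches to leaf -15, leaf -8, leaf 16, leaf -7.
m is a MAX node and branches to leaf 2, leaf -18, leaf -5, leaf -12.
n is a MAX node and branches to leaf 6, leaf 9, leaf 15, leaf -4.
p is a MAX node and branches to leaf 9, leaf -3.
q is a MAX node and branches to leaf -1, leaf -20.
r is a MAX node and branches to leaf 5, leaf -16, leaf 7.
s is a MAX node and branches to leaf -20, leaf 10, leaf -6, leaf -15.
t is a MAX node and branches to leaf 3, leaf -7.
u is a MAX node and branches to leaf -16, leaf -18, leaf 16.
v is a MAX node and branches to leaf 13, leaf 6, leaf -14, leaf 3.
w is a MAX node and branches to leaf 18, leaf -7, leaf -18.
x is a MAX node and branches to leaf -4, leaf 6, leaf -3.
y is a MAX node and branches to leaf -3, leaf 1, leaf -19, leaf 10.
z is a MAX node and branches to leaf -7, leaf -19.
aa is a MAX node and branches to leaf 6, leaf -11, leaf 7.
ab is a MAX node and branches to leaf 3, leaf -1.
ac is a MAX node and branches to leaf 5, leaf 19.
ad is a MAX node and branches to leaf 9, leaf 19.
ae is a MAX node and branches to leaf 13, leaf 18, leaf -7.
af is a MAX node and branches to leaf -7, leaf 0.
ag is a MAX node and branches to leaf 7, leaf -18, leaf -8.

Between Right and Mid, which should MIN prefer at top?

Right

x (MAX): max(-4, 6, -3) = 6
y (MAX): max(-3, 1, -19, 10) = 10
z (MAX): max(-7, -19) = -7
f (MIN): min(6, 10, -7) = -7
aa (MAX): max(6, -11, 7) = 7
ab (MAX): max(3, -1) = 3
ac (MAX): max(5, 19) = 19
g (MIN): min(7, 3, 19) = 3
ad (MAX): max(9, 19) = 19
ae (MAX): max(13, 18, -7) = 18
af (MAX): max(-7, 0) = 0
ag (MAX): max(7, -18, -8) = 7
h (MIN): min(19, 18, 0, 7) = 0
Right (MAX): max(-7, 3, 0) = 3
s (MAX): max(-20, 10, -6, -15) = 10
t (MAX): max(3, -7) = 3
d (MIN): min(10, 3) = 3
u (MAX): max(-16, -18, 16) = 16
v (MAX): max(13, 6, -14, 3) = 13
w (MAX): max(18, -7, -18) = 18
e (MIN): min(16, 13, 18) = 13
Mid (MAX): max(3, 13) = 13
MIN prefers the lower value; Right=3, Mid=13. Right is better since 3 < 13.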